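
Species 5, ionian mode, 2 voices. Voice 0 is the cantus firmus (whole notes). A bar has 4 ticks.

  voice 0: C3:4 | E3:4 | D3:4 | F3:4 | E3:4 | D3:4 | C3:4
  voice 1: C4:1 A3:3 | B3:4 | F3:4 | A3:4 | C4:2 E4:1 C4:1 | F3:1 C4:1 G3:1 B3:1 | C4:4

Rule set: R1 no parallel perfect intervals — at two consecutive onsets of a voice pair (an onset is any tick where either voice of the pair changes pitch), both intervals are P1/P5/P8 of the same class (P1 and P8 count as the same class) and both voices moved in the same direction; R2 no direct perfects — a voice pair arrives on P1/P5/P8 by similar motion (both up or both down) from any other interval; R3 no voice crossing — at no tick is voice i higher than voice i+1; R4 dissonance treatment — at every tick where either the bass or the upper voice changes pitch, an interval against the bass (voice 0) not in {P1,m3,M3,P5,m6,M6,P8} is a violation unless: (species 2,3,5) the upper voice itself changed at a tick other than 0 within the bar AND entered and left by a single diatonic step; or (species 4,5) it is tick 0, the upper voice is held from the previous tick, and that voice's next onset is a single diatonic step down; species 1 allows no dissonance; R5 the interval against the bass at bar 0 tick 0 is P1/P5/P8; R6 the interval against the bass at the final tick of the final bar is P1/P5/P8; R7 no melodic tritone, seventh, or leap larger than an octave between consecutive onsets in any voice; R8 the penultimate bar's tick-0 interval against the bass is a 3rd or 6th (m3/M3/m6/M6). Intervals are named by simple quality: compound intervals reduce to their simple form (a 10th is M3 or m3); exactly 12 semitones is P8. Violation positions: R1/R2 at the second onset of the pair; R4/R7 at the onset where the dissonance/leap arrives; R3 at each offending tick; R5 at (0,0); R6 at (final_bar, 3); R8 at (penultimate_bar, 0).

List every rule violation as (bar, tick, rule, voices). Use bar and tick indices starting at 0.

bar 0: v0=C3 v1=C4 downbeat P8
bar 1: v0=E3 v1=B3 downbeat P5
bar 2: v0=D3 v1=F3 downbeat m3
bar 3: v0=F3 v1=A3 downbeat M3
bar 4: v0=E3 v1=C4 downbeat m6
bar 5: v0=D3 v1=F3 downbeat m3
bar 6: v0=C3 v1=C4 downbeat P8
  -> R2 @ bar 1 tick 0 v(0, 1): C3/A3 M6 -> E3/B3 P5 similar
  -> R7 @ bar 2 tick 0 v(1,): B3->F3 leap 6st
  -> R4 @ bar 5 tick 1 v(0, 1): D3/C4 m7 untreated
  -> R4 @ bar 5 tick 2 v(0, 1): D3/G3 P4 untreated

(1, 0, R2, (0, 1))
(2, 0, R7, (1,))
(5, 1, R4, (0, 1))
(5, 2, R4, (0, 1))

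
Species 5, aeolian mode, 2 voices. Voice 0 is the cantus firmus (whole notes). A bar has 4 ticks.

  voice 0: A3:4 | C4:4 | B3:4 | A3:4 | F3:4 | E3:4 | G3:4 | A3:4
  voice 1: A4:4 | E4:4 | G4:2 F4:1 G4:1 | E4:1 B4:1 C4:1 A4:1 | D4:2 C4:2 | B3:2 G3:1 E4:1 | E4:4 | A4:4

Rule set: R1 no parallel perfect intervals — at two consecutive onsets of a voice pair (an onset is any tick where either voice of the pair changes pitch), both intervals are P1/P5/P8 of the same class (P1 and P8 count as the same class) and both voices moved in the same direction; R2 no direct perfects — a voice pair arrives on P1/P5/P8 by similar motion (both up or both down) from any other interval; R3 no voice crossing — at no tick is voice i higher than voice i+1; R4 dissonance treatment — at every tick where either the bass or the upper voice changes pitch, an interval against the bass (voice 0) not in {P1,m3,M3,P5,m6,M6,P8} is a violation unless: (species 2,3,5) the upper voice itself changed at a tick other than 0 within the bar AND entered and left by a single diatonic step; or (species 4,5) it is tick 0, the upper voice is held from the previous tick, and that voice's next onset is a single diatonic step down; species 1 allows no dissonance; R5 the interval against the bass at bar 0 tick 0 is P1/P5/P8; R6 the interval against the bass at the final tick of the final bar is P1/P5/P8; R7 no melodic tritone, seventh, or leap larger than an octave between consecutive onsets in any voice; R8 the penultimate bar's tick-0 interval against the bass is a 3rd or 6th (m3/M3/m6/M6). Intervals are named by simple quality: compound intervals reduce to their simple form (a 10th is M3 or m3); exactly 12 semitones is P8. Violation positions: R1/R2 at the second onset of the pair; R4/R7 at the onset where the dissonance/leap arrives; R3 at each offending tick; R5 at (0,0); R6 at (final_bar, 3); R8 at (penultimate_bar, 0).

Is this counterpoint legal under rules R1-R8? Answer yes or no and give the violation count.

No (5 violations)

bar 0: v0=A3 v1=A4 (P8)
bar 1: v0=C4 v1=E4 (M3)
bar 2: v0=B3 v1=G4 (m6)
bar 3: v0=A3 v1=E4 (P5)
bar 4: v0=F3 v1=D4 (M6)
bar 5: v0=E3 v1=B3 (P5)
bar 6: v0=G3 v1=E4 (M6)
bar 7: v0=A3 v1=A4 (P8)
  R2 @ bar3.0: B3/G4 m6 -> A3/E4 P5 similar
  R4 @ bar3.1: A3/B4 M2 untreated
  R7 @ bar3.2: B4->C4 leap 11st
  R1 @ bar5.0: F3/C4 P5 -> E3/B3 P5 similar
  R2 @ bar7.0: G3/E4 M6 -> A3/A4 P8 similar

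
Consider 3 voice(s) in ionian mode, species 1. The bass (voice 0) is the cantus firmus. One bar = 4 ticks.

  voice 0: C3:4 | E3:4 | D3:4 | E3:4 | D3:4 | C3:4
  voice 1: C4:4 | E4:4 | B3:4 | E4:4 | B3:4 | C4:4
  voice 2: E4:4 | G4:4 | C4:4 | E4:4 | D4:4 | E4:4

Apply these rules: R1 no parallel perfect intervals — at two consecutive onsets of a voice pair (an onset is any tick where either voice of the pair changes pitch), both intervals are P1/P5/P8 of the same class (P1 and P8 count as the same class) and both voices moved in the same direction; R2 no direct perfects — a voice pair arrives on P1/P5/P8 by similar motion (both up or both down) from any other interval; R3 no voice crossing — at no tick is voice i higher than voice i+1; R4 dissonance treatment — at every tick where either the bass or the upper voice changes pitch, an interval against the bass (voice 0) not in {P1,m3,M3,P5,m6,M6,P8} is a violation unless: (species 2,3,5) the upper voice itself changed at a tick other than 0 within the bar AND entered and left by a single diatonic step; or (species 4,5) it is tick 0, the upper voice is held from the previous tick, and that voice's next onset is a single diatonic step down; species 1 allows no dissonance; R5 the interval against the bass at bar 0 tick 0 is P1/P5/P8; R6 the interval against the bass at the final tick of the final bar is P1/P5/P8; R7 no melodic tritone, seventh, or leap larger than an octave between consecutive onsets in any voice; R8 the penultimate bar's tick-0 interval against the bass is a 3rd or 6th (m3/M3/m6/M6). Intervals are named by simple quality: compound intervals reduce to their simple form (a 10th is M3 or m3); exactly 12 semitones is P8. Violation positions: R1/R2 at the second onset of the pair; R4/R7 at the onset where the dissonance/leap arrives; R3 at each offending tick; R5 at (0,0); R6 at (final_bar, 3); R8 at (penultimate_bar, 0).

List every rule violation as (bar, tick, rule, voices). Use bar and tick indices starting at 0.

(0, 0, R5, (0, 2))
(1, 0, R1, (0, 1))
(2, 0, R4, (0, 2))
(3, 0, R2, (0, 1))
(3, 0, R2, (0, 2))
(3, 0, R2, (1, 2))
(4, 0, R1, (0, 2))
(4, 0, R8, (0, 2))
(5, 3, R6, (0, 2))

bar 0: v0=C3 v1=C4 v2=E4 downbeat M3
bar 1: v0=E3 v1=E4 v2=G4 downbeat m3
bar 2: v0=D3 v1=B3 v2=C4 downbeat m7
bar 3: v0=E3 v1=E4 v2=E4 downbeat P8
bar 4: v0=D3 v1=B3 v2=D4 downbeat P8
bar 5: v0=C3 v1=C4 v2=E4 downbeat M3
  -> R5 @ bar 0 tick 0 v(0, 2): opens on M3
  -> R1 @ bar 1 tick 0 v(0, 1): C3/C4 P8 -> E3/E4 P8 similar
  -> R4 @ bar 2 tick 0 v(0, 2): D3/C4 m7 untreated
  -> R2 @ bar 3 tick 0 v(0, 1): D3/B3 M6 -> E3/E4 P8 similar
  -> R2 @ bar 3 tick 0 v(0, 2): D3/C4 m7 -> E3/E4 P8 similar
  -> R2 @ bar 3 tick 0 v(1, 2): B3/C4 m2 -> E4/E4 P1 similar
  -> R1 @ bar 4 tick 0 v(0, 2): E3/E4 P8 -> D3/D4 P8 similar
  -> R8 @ bar 4 tick 0 v(0, 2): penult P8 not 3rd/6th
  -> R6 @ bar 5 tick 3 v(0, 2): closes on M3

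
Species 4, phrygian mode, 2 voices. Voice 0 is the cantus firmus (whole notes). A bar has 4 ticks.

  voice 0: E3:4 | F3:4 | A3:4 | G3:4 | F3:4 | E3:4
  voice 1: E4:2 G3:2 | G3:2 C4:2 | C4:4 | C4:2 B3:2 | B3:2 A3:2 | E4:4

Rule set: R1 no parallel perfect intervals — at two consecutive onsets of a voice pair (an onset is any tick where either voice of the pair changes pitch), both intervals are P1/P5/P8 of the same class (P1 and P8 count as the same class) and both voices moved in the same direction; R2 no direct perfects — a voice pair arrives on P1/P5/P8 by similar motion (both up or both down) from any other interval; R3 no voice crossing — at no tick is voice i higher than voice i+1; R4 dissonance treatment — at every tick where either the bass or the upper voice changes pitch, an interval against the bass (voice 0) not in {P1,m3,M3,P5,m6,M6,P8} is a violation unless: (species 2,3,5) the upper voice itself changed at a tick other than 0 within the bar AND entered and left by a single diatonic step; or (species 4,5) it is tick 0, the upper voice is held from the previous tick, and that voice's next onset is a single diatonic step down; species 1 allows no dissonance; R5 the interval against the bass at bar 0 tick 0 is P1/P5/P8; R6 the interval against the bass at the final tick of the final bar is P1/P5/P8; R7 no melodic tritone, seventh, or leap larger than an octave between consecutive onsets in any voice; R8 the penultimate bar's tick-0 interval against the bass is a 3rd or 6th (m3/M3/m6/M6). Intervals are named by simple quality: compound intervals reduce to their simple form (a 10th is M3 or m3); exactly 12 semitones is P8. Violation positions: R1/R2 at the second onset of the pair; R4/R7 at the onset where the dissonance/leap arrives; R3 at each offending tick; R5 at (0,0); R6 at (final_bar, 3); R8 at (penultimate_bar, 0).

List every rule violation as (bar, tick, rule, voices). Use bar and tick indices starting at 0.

bar 0: v0=E3 v1=E4 downbeat P8
bar 1: v0=F3 v1=G3 downbeat M2
bar 2: v0=A3 v1=C4 downbeat m3
bar 3: v0=G3 v1=C4 downbeat P4
bar 4: v0=F3 v1=B3 downbeat TT
bar 5: v0=E3 v1=E4 downbeat P8
  -> R4 @ bar 1 tick 0 v(0, 1): F3/G3 M2 untreated
  -> R8 @ bar 4 tick 0 v(0, 1): penult TT not 3rd/6th

(1, 0, R4, (0, 1))
(4, 0, R8, (0, 1))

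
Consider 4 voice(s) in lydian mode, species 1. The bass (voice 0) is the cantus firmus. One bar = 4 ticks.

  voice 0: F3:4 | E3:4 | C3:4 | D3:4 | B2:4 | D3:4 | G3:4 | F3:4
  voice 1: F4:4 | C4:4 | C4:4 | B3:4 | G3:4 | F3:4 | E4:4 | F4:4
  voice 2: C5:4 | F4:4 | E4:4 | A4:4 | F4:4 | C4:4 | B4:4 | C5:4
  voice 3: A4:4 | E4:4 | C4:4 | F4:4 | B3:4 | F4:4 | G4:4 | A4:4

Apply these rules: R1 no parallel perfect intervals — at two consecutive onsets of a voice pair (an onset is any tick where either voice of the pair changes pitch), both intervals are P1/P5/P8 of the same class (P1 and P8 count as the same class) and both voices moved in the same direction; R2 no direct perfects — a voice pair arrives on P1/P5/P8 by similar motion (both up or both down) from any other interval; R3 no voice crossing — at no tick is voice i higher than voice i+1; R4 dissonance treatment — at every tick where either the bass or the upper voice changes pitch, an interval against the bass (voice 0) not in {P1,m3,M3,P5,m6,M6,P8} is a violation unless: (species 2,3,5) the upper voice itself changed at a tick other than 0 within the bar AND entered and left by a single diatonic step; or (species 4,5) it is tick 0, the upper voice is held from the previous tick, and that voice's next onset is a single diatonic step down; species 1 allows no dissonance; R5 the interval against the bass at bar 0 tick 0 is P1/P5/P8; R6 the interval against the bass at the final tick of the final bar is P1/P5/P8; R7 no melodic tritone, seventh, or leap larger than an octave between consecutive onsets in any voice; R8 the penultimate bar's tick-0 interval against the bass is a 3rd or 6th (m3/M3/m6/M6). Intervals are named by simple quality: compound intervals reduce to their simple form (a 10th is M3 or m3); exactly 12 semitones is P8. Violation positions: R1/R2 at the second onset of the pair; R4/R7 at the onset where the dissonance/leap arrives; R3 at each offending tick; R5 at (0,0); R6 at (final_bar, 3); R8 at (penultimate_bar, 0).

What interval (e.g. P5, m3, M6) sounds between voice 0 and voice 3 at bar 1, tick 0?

P8

voice 0=E3 voice 3=E4 -> P8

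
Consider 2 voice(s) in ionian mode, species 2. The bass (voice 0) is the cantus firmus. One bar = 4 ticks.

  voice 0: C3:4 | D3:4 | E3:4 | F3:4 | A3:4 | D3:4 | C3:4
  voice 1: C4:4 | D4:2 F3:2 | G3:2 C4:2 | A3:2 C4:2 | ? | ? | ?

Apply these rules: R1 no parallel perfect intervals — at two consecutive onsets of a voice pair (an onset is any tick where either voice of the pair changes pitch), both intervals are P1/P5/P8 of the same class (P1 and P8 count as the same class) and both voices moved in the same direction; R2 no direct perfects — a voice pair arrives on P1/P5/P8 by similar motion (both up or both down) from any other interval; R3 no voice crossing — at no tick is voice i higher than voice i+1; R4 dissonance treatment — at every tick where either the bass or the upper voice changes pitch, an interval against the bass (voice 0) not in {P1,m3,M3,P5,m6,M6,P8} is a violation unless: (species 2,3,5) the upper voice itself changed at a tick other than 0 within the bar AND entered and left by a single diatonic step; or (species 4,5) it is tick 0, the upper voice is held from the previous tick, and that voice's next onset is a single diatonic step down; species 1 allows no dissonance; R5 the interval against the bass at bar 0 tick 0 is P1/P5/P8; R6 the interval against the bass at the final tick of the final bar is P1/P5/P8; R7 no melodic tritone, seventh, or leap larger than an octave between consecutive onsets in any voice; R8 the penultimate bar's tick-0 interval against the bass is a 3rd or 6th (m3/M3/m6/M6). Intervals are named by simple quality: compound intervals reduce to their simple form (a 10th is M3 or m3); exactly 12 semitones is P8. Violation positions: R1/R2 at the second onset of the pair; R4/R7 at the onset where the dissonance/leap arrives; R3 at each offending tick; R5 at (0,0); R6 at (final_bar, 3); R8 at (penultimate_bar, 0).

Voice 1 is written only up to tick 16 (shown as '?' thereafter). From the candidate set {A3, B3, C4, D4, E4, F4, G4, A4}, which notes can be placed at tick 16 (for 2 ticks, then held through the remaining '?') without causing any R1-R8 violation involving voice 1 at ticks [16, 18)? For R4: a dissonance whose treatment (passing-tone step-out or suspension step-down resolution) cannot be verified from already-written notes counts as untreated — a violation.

A3: legal
B3: violates R4
C4: legal
D4: violates R4
E4: violates R1
F4: legal
G4: violates R4
A4: violates R2

{A3, C4, F4}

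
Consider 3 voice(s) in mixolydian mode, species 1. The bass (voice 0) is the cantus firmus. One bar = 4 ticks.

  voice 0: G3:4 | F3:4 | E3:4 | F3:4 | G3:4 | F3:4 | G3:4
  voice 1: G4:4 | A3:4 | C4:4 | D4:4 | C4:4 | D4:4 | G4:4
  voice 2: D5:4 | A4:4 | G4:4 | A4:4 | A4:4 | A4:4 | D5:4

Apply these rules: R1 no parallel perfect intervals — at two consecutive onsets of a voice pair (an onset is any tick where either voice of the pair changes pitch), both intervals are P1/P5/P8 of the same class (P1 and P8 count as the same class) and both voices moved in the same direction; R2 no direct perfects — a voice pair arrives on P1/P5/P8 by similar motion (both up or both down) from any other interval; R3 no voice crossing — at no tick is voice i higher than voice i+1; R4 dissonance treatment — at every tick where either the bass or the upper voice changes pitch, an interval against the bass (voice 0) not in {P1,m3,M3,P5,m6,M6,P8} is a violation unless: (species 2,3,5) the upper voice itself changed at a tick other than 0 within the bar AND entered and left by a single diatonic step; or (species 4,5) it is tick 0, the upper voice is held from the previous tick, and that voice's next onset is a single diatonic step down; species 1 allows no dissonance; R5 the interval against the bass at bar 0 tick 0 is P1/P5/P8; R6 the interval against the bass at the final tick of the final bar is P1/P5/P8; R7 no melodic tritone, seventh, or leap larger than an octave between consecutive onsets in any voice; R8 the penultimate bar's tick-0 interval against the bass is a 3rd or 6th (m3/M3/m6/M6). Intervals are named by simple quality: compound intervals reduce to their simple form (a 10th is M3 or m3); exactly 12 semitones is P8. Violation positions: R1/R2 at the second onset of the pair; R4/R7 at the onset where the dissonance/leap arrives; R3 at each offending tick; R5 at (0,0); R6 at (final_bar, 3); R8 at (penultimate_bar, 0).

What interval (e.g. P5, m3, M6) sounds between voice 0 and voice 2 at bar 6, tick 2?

P5

voice 0=G3 voice 2=D5 -> P5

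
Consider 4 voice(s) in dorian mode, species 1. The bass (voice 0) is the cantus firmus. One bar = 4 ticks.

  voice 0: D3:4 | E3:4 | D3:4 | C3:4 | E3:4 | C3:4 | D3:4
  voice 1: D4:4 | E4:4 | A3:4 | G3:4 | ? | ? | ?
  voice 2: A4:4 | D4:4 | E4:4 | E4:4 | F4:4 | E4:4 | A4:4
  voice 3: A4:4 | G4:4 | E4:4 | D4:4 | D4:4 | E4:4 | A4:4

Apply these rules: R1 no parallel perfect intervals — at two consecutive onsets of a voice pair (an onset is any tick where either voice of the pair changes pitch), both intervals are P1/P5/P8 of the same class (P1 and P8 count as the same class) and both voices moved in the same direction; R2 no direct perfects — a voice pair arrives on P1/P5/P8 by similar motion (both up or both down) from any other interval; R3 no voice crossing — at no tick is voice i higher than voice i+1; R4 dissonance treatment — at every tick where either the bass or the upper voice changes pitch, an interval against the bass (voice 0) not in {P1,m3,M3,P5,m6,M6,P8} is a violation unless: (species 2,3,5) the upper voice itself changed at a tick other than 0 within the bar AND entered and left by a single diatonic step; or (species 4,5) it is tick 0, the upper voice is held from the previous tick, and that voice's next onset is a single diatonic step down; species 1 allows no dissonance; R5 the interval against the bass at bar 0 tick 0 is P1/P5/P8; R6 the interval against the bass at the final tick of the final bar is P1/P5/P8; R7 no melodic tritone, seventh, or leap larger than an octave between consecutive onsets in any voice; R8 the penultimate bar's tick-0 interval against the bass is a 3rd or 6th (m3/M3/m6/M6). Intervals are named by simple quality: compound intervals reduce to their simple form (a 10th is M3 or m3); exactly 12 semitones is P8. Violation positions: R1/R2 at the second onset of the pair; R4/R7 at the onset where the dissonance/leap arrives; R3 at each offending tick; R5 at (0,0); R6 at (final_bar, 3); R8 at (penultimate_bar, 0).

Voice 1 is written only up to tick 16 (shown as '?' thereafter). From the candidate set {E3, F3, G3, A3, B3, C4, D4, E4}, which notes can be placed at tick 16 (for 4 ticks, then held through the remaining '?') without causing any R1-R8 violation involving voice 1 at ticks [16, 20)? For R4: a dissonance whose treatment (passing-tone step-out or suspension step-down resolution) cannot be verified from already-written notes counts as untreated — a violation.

E3: legal
F3: violates R4
G3: legal
A3: violates R4
B3: violates R1
C4: legal
D4: violates R4
E4: violates R2

{C4, E3, G3}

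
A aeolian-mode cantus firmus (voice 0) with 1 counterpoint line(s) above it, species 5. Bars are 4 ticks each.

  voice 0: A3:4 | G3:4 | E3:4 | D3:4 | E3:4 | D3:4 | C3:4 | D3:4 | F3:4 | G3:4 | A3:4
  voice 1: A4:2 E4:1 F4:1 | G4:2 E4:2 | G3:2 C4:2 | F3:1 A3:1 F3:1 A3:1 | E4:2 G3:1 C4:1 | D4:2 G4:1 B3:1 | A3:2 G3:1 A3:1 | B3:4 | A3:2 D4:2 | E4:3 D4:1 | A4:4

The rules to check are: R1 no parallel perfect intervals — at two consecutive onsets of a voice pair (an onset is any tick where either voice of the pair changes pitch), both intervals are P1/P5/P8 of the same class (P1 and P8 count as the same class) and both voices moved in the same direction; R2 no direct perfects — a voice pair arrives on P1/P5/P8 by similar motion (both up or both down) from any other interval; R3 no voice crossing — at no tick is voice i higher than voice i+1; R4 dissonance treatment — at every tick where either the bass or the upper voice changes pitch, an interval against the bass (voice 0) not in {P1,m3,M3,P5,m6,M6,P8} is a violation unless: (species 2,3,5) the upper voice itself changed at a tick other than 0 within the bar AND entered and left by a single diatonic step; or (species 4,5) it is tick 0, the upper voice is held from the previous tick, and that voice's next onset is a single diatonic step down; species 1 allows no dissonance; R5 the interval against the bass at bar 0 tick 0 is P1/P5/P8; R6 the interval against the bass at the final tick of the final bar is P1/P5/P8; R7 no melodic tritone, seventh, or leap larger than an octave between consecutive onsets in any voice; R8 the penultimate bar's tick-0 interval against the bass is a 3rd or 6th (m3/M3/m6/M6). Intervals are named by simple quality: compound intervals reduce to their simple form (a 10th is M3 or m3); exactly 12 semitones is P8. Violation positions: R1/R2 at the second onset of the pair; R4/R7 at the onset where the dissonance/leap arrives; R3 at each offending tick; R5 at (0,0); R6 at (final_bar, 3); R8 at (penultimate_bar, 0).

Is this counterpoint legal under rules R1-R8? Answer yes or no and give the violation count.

bar 0: v0=A3 v1=A4 (P8)
bar 1: v0=G3 v1=G4 (P8)
bar 2: v0=E3 v1=G3 (m3)
bar 3: v0=D3 v1=F3 (m3)
bar 4: v0=E3 v1=E4 (P8)
bar 5: v0=D3 v1=D4 (P8)
bar 6: v0=C3 v1=A3 (M6)
bar 7: v0=D3 v1=B3 (M6)
bar 8: v0=F3 v1=A3 (M3)
bar 9: v0=G3 v1=E4 (M6)
bar 10: v0=A3 v1=A4 (P8)
  R2 @ bar4.0: D3/A3 P5 -> E3/E4 P8 similar
  R4 @ bar5.2: D3/G4 P4 untreated
  R2 @ bar10.0: G3/D4 P5 -> A3/A4 P8 similar

No (3 violations)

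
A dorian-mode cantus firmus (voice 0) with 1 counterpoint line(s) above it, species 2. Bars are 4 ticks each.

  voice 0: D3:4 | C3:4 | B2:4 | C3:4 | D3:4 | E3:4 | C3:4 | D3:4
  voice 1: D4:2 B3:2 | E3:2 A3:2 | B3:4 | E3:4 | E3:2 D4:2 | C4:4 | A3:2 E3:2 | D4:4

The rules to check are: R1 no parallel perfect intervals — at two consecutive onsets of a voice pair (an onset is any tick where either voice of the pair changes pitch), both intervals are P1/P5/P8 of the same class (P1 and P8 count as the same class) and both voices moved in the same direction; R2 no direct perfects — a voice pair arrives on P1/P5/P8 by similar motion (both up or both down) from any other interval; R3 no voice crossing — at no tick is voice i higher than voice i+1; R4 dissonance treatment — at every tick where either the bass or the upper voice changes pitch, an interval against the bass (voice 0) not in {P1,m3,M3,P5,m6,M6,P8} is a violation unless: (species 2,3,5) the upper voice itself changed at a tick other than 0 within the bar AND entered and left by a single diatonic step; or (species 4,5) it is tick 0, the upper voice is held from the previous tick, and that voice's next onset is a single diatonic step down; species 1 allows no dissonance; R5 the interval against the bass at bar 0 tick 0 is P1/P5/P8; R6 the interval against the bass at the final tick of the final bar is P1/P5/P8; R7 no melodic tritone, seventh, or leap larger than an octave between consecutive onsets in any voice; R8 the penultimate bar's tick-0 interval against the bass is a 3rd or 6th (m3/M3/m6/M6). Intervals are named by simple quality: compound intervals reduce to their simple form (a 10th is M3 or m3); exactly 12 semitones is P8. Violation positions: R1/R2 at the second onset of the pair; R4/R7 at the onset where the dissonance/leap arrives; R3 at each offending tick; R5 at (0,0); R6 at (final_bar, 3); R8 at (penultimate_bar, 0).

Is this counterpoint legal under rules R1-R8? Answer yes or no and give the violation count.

bar 0: v0=D3 v1=D4 (P8)
bar 1: v0=C3 v1=E3 (M3)
bar 2: v0=B2 v1=B3 (P8)
bar 3: v0=C3 v1=E3 (M3)
bar 4: v0=D3 v1=E3 (M2)
bar 5: v0=E3 v1=C4 (m6)
bar 6: v0=C3 v1=A3 (M6)
bar 7: v0=D3 v1=D4 (P8)
  R4 @ bar4.0: D3/E3 M2 untreated
  R7 @ bar4.2: E3->D4 leap 10st
  R2 @ bar7.0: C3/E3 M3 -> D3/D4 P8 similar
  R7 @ bar7.0: E3->D4 leap 10st

No (4 violations)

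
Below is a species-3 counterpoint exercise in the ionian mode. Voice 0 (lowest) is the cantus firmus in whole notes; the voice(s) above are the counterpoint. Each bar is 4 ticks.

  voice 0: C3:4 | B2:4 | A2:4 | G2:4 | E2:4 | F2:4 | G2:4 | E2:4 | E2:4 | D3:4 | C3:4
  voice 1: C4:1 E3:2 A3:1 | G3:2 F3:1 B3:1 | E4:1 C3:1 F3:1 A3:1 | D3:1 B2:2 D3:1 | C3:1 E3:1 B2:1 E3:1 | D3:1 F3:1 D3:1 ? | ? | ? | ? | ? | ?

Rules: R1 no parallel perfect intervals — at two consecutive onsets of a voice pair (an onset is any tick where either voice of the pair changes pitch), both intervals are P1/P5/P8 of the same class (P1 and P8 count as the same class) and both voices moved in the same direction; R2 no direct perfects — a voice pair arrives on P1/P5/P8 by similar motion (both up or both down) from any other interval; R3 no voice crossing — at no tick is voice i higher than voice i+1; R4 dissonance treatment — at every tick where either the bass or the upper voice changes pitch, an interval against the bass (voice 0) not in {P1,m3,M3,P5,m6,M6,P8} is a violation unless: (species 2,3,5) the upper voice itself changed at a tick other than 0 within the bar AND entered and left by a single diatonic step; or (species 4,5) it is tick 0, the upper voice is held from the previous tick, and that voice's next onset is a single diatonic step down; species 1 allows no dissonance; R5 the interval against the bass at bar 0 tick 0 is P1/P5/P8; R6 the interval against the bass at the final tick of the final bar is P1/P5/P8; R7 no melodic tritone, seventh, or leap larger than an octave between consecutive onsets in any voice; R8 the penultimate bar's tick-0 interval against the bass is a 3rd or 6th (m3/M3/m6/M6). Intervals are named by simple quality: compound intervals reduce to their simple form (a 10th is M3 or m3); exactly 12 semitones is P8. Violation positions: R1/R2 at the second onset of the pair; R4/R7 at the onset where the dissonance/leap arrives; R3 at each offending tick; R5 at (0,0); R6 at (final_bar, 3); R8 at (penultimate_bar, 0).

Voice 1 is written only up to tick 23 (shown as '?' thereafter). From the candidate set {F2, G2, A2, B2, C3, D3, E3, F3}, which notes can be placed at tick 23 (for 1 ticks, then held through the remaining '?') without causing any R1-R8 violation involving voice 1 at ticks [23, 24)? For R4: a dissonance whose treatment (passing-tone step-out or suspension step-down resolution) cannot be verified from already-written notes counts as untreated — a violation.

{A2, C3, D3, F2, F3}

F2: legal
G2: violates R4
A2: legal
B2: violates R4
C3: legal
D3: legal
E3: violates R4
F3: legal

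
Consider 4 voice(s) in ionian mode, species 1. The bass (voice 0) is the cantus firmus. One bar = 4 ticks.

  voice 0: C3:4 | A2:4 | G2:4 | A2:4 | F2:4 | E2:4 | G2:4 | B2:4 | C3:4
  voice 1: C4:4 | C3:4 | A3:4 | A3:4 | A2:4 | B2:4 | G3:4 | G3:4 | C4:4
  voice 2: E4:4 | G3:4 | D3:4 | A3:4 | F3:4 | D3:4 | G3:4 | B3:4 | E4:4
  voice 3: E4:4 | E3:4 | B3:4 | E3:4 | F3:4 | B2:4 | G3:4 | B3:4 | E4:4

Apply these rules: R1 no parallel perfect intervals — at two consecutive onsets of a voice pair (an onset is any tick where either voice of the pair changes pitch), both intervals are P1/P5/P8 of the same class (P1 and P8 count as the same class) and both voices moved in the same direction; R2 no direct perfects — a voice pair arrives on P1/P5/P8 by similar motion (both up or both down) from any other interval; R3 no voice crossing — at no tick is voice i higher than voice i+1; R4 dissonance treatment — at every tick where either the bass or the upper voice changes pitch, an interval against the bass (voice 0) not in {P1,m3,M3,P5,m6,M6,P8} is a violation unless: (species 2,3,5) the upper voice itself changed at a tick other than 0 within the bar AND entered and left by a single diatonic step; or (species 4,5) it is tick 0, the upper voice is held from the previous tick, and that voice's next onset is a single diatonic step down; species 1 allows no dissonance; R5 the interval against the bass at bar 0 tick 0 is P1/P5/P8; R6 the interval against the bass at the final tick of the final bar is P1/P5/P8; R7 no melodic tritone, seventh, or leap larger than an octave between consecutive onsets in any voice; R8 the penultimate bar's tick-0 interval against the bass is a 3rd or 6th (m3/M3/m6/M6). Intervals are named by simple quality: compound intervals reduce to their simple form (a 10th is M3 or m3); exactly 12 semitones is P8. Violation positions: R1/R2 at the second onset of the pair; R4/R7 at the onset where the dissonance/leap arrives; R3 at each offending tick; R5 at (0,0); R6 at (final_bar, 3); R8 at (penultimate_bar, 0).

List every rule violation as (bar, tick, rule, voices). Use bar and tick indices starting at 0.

(0, 0, R5, (0, 2))
(0, 0, R5, (0, 3))
(1, 0, R2, (0, 3))
(1, 0, R2, (1, 2))
(1, 0, R3, (2, 3))
(1, 0, R4, (0, 2))
(1, 1, R3, (2, 3))
(1, 2, R3, (2, 3))
(1, 3, R3, (2, 3))
(2, 0, R2, (0, 2))
(2, 0, R3, (1, 2))
(2, 0, R4, (0, 1))
(2, 1, R3, (1, 2))
(2, 2, R3, (1, 2))
(2, 3, R3, (1, 2))
(3, 0, R2, (0, 2))
(3, 0, R3, (2, 3))
(3, 1, R3, (2, 3))
(3, 2, R3, (2, 3))
(3, 3, R3, (2, 3))
(4, 0, R1, (0, 2))
(5, 0, R2, (0, 3))
(5, 0, R3, (2, 3))
(5, 0, R4, (0, 2))
(5, 0, R7, (3,))
(5, 1, R3, (2, 3))
(5, 2, R3, (2, 3))
(5, 3, R3, (2, 3))
(6, 0, R1, (1, 3))
(6, 0, R2, (0, 1))
(6, 0, R2, (0, 2))
(6, 0, R2, (0, 3))
(6, 0, R2, (1, 2))
(6, 0, R2, (2, 3))
(7, 0, R1, (0, 2))
(7, 0, R1, (0, 3))
(7, 0, R1, (2, 3))
(7, 0, R8, (0, 2))
(7, 0, R8, (0, 3))
(8, 0, R1, (2, 3))
(8, 0, R2, (0, 1))
(8, 3, R6, (0, 2))
(8, 3, R6, (0, 3))

bar 0: v0=C3 v1=C4 v2=E4 v3=E4 downbeat M3
bar 1: v0=A2 v1=C3 v2=G3 v3=E3 downbeat P5
bar 2: v0=G2 v1=A3 v2=D3 v3=B3 downbeat M3
bar 3: v0=A2 v1=A3 v2=A3 v3=E3 downbeat P5
bar 4: v0=F2 v1=A2 v2=F3 v3=F3 downbeat P8
bar 5: v0=E2 v1=B2 v2=D3 v3=B2 downbeat P5
bar 6: v0=G2 v1=G3 v2=G3 v3=G3 downbeat P8
bar 7: v0=B2 v1=G3 v2=B3 v3=B3 downbeat P8
bar 8: v0=C3 v1=C4 v2=E4 v3=E4 downbeat M3
  -> R5 @ bar 0 tick 0 v(0, 2): opens on M3
  -> R5 @ bar 0 tick 0 v(0, 3): opens on M3
  -> R2 @ bar 1 tick 0 v(0, 3): C3/E4 M3 -> A2/E3 P5 similar
  -> R2 @ bar 1 tick 0 v(1, 2): C4/E4 M3 -> C3/G3 P5 similar
  -> R3 @ bar 1 tick 0 v(2, 3): G3 above E3
  -> R4 @ bar 1 tick 0 v(0, 2): A2/G3 m7 untreated
  -> R3 @ bar 1 tick 1 v(2, 3): G3 above E3
  -> R3 @ bar 1 tick 2 v(2, 3): G3 above E3
  -> R3 @ bar 1 tick 3 v(2, 3): G3 above E3
  -> R2 @ bar 2 tick 0 v(0, 2): A2/G3 m7 -> G2/D3 P5 similar
  -> R3 @ bar 2 tick 0 v(1, 2): A3 above D3
  -> R4 @ bar 2 tick 0 v(0, 1): G2/A3 M2 untreated
  -> R3 @ bar 2 tick 1 v(1, 2): A3 above D3
  -> R3 @ bar 2 tick 2 v(1, 2): A3 above D3
  -> R3 @ bar 2 tick 3 v(1, 2): A3 above D3
  -> R2 @ bar 3 tick 0 v(0, 2): G2/D3 P5 -> A2/A3 P8 similar
  -> R3 @ bar 3 tick 0 v(2, 3): A3 above E3
  -> R3 @ bar 3 tick 1 v(2, 3): A3 above E3
  -> R3 @ bar 3 tick 2 v(2, 3): A3 above E3
  -> R3 @ bar 3 tick 3 v(2, 3): A3 above E3
  -> R1 @ bar 4 tick 0 v(0, 2): A2/A3 P8 -> F2/F3 P8 similar
  -> R2 @ bar 5 tick 0 v(0, 3): F2/F3 P8 -> E2/B2 P5 similar
  -> R3 @ bar 5 tick 0 v(2, 3): D3 above B2
  -> R4 @ bar 5 tick 0 v(0, 2): E2/D3 m7 untreated
  -> R7 @ bar 5 tick 0 v(3,): F3->B2 leap 6st
  -> R3 @ bar 5 tick 1 v(2, 3): D3 above B2
  -> R3 @ bar 5 tick 2 v(2, 3): D3 above B2
  -> R3 @ bar 5 tick 3 v(2, 3): D3 above B2
  -> R1 @ bar 6 tick 0 v(1, 3): B2/B2 P1 -> G3/G3 P1 similar
  -> R2 @ bar 6 tick 0 v(0, 1): E2/B2 P5 -> G2/G3 P8 similar
  -> R2 @ bar 6 tick 0 v(0, 2): E2/D3 m7 -> G2/G3 P8 similar
  -> R2 @ bar 6 tick 0 v(0, 3): E2/B2 P5 -> G2/G3 P8 similar
  -> R2 @ bar 6 tick 0 v(1, 2): B2/D3 m3 -> G3/G3 P1 similar
  -> R2 @ bar 6 tick 0 v(2, 3): D3/B2 m3 -> G3/G3 P1 similar
  -> R1 @ bar 7 tick 0 v(0, 2): G2/G3 P8 -> B2/B3 P8 similar
  -> R1 @ bar 7 tick 0 v(0, 3): G2/G3 P8 -> B2/B3 P8 similar
  -> R1 @ bar 7 tick 0 v(2, 3): G3/G3 P1 -> B3/B3 P1 similar
  -> R8 @ bar 7 tick 0 v(0, 2): penult P8 not 3rd/6th
  -> R8 @ bar 7 tick 0 v(0, 3): penult P8 not 3rd/6th
  -> R1 @ bar 8 tick 0 v(2, 3): B3/B3 P1 -> E4/E4 P1 similar
  -> R2 @ bar 8 tick 0 v(0, 1): B2/G3 m6 -> C3/C4 P8 similar
  -> R6 @ bar 8 tick 3 v(0, 2): closes on M3
  -> R6 @ bar 8 tick 3 v(0, 3): closes on M3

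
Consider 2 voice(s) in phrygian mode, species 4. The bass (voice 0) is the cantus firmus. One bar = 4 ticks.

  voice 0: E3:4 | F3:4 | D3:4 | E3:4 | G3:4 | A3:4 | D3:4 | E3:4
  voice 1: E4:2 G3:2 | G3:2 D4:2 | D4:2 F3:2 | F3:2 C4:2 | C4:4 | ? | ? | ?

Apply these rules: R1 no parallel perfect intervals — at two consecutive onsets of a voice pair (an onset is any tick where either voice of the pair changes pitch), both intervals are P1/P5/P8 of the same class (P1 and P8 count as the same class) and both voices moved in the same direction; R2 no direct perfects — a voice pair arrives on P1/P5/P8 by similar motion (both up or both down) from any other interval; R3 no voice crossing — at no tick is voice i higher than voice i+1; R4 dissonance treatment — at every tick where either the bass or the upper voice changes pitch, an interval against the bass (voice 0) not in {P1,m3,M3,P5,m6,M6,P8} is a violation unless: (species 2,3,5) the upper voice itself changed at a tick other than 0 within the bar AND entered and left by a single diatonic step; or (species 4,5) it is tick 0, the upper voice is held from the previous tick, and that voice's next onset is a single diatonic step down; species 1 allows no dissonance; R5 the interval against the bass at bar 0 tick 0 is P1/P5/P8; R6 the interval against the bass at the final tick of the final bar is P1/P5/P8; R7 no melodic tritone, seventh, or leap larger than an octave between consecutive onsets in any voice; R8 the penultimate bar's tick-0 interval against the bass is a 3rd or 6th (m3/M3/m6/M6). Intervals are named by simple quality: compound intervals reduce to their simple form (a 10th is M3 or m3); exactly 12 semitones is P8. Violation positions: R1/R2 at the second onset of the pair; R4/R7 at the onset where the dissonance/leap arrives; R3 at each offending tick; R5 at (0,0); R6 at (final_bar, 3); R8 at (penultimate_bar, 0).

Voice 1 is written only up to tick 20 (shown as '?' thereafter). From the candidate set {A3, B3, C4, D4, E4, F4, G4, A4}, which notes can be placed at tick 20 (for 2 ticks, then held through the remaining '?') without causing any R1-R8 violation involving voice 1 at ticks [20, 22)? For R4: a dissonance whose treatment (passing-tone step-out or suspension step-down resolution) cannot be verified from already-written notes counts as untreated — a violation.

{A3, C4, F4}

A3: legal
B3: violates R4
C4: legal
D4: violates R4
E4: violates R2
F4: legal
G4: violates R4
A4: violates R2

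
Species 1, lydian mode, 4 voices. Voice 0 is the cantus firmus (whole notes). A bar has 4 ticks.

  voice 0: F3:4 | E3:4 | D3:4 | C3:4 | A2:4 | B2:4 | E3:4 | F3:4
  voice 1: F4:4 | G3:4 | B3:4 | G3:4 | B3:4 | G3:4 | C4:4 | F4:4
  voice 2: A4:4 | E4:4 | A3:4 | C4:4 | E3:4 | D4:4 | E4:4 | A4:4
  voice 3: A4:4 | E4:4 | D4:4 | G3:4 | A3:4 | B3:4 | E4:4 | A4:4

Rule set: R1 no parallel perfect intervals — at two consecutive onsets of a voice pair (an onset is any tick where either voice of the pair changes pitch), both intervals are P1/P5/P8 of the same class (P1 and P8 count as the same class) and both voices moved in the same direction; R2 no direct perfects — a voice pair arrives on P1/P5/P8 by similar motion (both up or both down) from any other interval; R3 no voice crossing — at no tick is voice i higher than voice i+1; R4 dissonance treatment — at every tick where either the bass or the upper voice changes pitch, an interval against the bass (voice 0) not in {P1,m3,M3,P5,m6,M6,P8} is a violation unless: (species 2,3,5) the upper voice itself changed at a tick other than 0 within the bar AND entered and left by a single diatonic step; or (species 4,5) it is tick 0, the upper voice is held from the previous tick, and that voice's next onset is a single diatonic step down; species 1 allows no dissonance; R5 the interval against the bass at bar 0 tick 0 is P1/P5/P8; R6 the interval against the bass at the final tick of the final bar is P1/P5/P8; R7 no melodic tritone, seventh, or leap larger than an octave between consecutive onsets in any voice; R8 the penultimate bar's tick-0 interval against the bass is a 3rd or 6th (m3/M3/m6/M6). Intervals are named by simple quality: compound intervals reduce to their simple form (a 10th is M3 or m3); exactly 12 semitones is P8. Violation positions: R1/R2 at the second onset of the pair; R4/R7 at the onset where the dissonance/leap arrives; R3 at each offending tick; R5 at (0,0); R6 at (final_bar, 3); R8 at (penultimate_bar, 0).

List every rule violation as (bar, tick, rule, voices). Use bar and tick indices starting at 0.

bar 0: v0=F3 v1=F4 v2=A4 v3=A4 downbeat M3
bar 1: v0=E3 v1=G3 v2=E4 v3=E4 downbeat P8
bar 2: v0=D3 v1=B3 v2=A3 v3=D4 downbeat P8
bar 3: v0=C3 v1=G3 v2=C4 v3=G3 downbeat P5
bar 4: v0=A2 v1=B3 v2=E3 v3=A3 downbeat P8
bar 5: v0=B2 v1=G3 v2=D4 v3=B3 downbeat P8
bar 6: v0=E3 v1=C4 v2=E4 v3=E4 downbeat P8
bar 7: v0=F3 v1=F4 v2=A4 v3=A4 downbeat M3
  -> R5 @ bar 0 tick 0 v(0, 2): opens on M3
  -> R5 @ bar 0 tick 0 v(0, 3): opens on M3
  -> R1 @ bar 1 tick 0 v(2, 3): A4/A4 P1 -> E4/E4 P1 similar
  -> R2 @ bar 1 tick 0 v(0, 2): F3/A4 M3 -> E3/E4 P8 similar
  -> R2 @ bar 1 tick 0 v(0, 3): F3/A4 M3 -> E3/E4 P8 similar
  -> R7 @ bar 1 tick 0 v(1,): F4->G3 leap 10st
  -> R1 @ bar 2 tick 0 v(0, 3): E3/E4 P8 -> D3/D4 P8 similar
  -> R2 @ bar 2 tick 0 v(0, 2): E3/E4 P8 -> D3/A3 P5 similar
  -> R3 @ bar 2 tick 0 v(1, 2): B3 above A3
  -> R3 @ bar 2 tick 1 v(1, 2): B3 above A3
  -> R3 @ bar 2 tick 2 v(1, 2): B3 above A3
  -> R3 @ bar 2 tick 3 v(1, 2): B3 above A3
  -> R2 @ bar 3 tick 0 v(0, 1): D3/B3 M6 -> C3/G3 P5 similar
  -> R2 @ bar 3 tick 0 v(0, 3): D3/D4 P8 -> C3/G3 P5 similar
  -> R2 @ bar 3 tick 0 v(1, 3): B3/D4 m3 -> G3/G3 P1 similar
  -> R3 @ bar 3 tick 0 v(2, 3): C4 above G3
  -> R3 @ bar 3 tick 1 v(2, 3): C4 above G3
  -> R3 @ bar 3 tick 2 v(2, 3): C4 above G3
  -> R3 @ bar 3 tick 3 v(2, 3): C4 above G3
  -> R2 @ bar 4 tick 0 v(0, 2): C3/C4 P8 -> A2/E3 P5 similar
  -> R3 @ bar 4 tick 0 v(1, 2): B3 above E3
  -> R4 @ bar 4 tick 0 v(0, 1): A2/B3 M2 untreated
  -> R3 @ bar 4 tick 1 v(1, 2): B3 above E3
  -> R3 @ bar 4 tick 2 v(1, 2): B3 above E3
  -> R3 @ bar 4 tick 3 v(1, 2): B3 above E3
  -> R1 @ bar 5 tick 0 v(0, 3): A2/A3 P8 -> B2/B3 P8 similar
  -> R3 @ bar 5 tick 0 v(2, 3): D4 above B3
  -> R7 @ bar 5 tick 0 v(2,): E3->D4 leap 10st
  -> R3 @ bar 5 tick 1 v(2, 3): D4 above B3
  -> R3 @ bar 5 tick 2 v(2, 3): D4 above B3
  -> R3 @ bar 5 tick 3 v(2, 3): D4 above B3
  -> R1 @ bar 6 tick 0 v(0, 3): B2/B3 P8 -> E3/E4 P8 similar
  -> R2 @ bar 6 tick 0 v(0, 2): B2/D4 m3 -> E3/E4 P8 similar
  -> R2 @ bar 6 tick 0 v(2, 3): D4/B3 m3 -> E4/E4 P1 similar
  -> R8 @ bar 6 tick 0 v(0, 2): penult P8 not 3rd/6th
  -> R8 @ bar 6 tick 0 v(0, 3): penult P8 not 3rd/6th
  -> R1 @ bar 7 tick 0 v(2, 3): E4/E4 P1 -> A4/A4 P1 similar
  -> R2 @ bar 7 tick 0 v(0, 1): E3/C4 m6 -> F3/F4 P8 similar
  -> R6 @ bar 7 tick 3 v(0, 2): closes on M3
  -> R6 @ bar 7 tick 3 v(0, 3): closes on M3

(0, 0, R5, (0, 2))
(0, 0, R5, (0, 3))
(1, 0, R1, (2, 3))
(1, 0, R2, (0, 2))
(1, 0, R2, (0, 3))
(1, 0, R7, (1,))
(2, 0, R1, (0, 3))
(2, 0, R2, (0, 2))
(2, 0, R3, (1, 2))
(2, 1, R3, (1, 2))
(2, 2, R3, (1, 2))
(2, 3, R3, (1, 2))
(3, 0, R2, (0, 1))
(3, 0, R2, (0, 3))
(3, 0, R2, (1, 3))
(3, 0, R3, (2, 3))
(3, 1, R3, (2, 3))
(3, 2, R3, (2, 3))
(3, 3, R3, (2, 3))
(4, 0, R2, (0, 2))
(4, 0, R3, (1, 2))
(4, 0, R4, (0, 1))
(4, 1, R3, (1, 2))
(4, 2, R3, (1, 2))
(4, 3, R3, (1, 2))
(5, 0, R1, (0, 3))
(5, 0, R3, (2, 3))
(5, 0, R7, (2,))
(5, 1, R3, (2, 3))
(5, 2, R3, (2, 3))
(5, 3, R3, (2, 3))
(6, 0, R1, (0, 3))
(6, 0, R2, (0, 2))
(6, 0, R2, (2, 3))
(6, 0, R8, (0, 2))
(6, 0, R8, (0, 3))
(7, 0, R1, (2, 3))
(7, 0, R2, (0, 1))
(7, 3, R6, (0, 2))
(7, 3, R6, (0, 3))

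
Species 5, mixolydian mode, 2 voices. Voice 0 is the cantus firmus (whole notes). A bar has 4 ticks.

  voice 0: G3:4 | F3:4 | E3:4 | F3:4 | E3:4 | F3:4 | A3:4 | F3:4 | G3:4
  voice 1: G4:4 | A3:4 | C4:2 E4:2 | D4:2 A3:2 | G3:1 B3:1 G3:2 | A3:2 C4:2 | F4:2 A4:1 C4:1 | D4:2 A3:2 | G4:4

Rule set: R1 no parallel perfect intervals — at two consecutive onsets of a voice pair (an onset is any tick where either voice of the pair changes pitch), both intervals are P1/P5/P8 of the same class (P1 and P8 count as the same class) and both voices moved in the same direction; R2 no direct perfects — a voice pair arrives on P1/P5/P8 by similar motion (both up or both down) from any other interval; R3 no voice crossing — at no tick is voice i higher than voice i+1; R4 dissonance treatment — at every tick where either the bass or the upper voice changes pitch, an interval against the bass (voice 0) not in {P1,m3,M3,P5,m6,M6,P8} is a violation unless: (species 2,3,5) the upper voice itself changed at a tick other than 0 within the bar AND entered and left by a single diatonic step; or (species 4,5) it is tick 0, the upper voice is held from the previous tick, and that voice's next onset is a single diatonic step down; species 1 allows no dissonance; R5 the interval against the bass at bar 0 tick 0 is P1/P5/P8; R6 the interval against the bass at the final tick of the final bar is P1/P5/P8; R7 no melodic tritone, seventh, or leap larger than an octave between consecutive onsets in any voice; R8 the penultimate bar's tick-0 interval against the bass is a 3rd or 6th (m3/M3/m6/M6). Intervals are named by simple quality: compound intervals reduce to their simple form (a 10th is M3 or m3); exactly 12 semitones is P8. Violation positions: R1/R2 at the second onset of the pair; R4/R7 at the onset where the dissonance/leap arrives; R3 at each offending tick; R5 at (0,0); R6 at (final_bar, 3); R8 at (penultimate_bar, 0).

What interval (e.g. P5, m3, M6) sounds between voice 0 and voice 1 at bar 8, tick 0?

voice 0=G3 voice 1=G4 -> P8

P8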